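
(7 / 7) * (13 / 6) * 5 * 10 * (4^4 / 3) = 83200 / 9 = 9244.44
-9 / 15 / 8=-0.08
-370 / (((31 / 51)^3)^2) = -6510626486370 / 887503681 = -7335.89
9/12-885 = -3537/4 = -884.25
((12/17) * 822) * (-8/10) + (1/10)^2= -789103/1700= -464.18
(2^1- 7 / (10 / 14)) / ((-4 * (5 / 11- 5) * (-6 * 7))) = 143 / 14000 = 0.01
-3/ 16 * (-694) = 1041/ 8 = 130.12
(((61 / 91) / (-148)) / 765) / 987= -61 / 10169080740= -0.00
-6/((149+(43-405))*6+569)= 6/709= 0.01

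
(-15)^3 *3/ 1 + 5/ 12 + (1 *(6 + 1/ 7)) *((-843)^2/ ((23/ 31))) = 11347980709/ 1932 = 5873696.02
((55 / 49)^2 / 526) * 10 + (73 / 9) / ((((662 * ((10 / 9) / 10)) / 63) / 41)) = 119078044567 / 418028506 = 284.86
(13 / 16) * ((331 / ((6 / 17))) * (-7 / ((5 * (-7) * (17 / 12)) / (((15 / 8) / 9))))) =4303 / 192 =22.41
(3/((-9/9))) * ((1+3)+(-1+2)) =-15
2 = 2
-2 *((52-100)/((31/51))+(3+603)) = -32676/31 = -1054.06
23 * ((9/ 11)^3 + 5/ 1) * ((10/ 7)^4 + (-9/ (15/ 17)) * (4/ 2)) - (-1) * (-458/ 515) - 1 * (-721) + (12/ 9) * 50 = -1268689275995/ 987480879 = -1284.77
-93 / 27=-31 / 9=-3.44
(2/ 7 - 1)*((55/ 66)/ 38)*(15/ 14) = -125/ 7448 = -0.02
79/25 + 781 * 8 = 156279/25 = 6251.16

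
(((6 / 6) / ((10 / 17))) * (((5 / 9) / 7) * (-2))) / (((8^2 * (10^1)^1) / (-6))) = 17 / 6720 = 0.00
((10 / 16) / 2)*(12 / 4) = 15 / 16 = 0.94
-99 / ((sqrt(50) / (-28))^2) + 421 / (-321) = -12467893 / 8025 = -1553.63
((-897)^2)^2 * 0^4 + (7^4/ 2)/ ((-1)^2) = 2401/ 2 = 1200.50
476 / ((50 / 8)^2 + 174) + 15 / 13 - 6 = -16537 / 6331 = -2.61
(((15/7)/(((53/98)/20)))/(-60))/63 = -10/477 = -0.02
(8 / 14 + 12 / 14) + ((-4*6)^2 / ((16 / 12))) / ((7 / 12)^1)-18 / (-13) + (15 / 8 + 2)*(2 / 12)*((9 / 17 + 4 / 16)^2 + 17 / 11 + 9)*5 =24737460653 / 31739136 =779.40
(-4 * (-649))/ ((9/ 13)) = 33748/ 9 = 3749.78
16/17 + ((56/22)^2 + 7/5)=90719/10285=8.82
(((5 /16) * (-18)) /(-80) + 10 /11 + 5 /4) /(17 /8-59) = -3139 /80080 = -0.04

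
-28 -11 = -39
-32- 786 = -818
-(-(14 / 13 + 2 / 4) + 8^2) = -1623 / 26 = -62.42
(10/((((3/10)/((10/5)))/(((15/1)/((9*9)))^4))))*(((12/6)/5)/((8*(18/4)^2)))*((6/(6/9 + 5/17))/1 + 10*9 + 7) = 126475000/6327867987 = 0.02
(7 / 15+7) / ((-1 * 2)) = -3.73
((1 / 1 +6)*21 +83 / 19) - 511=-359.63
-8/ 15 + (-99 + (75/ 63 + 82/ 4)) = -5449/ 70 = -77.84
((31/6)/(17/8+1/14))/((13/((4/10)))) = 1736/23985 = 0.07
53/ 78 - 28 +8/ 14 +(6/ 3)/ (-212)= -26.76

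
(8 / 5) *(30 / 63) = 16 / 21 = 0.76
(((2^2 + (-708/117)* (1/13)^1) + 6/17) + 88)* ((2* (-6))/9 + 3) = 3959890/25857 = 153.15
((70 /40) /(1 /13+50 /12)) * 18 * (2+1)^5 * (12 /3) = 2388204 /331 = 7215.12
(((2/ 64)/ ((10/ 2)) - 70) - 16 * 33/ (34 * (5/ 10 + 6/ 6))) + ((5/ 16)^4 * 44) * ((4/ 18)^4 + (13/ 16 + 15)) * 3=-2945222460997/ 48731258880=-60.44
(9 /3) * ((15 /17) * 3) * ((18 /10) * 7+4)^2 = 186003 /85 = 2188.27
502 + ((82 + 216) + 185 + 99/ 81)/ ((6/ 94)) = 218380/ 27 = 8088.15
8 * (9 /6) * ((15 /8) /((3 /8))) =60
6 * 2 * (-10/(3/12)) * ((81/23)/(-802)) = 19440/9223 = 2.11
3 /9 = 1 /3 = 0.33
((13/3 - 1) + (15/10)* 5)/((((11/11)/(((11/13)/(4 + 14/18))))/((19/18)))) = 1045/516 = 2.03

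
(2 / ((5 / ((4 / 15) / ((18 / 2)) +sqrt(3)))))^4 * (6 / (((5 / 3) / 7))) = 196012544 * sqrt(3) / 854296875 +670791448544 / 115330078125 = 6.21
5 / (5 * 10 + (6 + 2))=5 / 58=0.09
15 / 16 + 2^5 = 527 / 16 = 32.94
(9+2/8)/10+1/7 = 299/280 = 1.07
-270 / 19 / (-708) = 45 / 2242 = 0.02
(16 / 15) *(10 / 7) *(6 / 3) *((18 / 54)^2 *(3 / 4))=16 / 63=0.25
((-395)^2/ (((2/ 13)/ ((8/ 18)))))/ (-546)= -156025/ 189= -825.53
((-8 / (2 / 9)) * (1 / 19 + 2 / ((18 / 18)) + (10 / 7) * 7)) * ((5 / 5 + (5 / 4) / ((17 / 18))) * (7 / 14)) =-162819 / 323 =-504.08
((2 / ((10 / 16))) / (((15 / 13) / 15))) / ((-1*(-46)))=104 / 115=0.90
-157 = -157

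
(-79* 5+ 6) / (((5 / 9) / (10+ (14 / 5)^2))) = -1561446 / 125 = -12491.57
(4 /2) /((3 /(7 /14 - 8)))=-5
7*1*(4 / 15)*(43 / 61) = 1204 / 915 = 1.32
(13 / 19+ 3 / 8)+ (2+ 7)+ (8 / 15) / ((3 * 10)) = 344633 / 34200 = 10.08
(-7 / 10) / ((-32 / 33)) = 231 / 320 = 0.72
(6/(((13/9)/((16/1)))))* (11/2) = 4752/13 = 365.54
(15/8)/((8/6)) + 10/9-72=-20011/288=-69.48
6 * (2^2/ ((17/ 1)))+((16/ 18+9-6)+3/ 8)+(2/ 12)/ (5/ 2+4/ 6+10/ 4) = 6983/ 1224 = 5.71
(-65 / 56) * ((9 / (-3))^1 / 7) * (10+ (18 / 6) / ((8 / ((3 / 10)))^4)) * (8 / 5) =15974409477 / 2007040000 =7.96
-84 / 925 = -0.09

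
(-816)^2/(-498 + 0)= -110976/83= -1337.06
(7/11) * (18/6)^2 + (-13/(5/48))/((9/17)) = -37951/165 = -230.01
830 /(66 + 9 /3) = 830 /69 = 12.03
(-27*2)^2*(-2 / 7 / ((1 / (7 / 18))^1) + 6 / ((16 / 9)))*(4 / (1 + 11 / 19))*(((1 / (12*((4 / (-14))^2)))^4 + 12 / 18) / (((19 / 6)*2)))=437276015 / 65536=6672.30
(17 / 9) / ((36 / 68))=3.57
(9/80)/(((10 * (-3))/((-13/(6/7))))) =91/1600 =0.06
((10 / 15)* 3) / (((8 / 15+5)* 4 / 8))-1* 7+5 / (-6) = -3541 / 498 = -7.11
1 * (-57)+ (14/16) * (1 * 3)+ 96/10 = -1791/40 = -44.78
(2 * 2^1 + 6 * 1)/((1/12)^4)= 207360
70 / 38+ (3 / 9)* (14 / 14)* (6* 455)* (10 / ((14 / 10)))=123535 / 19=6501.84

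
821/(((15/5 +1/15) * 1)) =12315/46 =267.72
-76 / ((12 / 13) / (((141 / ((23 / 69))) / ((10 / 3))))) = -104481 / 10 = -10448.10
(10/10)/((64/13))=13/64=0.20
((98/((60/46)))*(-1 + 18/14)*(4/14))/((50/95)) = 874/75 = 11.65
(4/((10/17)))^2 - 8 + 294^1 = 8306/25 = 332.24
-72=-72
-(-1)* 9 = 9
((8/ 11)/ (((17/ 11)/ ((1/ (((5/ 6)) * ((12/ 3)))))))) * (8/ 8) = 12/ 85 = 0.14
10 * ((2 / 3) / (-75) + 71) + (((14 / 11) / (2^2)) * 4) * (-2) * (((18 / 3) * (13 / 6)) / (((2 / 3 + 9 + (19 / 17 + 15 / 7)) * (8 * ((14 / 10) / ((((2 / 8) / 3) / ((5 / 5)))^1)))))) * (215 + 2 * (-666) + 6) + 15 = 19069583 / 25560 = 746.07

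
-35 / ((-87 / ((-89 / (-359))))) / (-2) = -3115 / 62466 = -0.05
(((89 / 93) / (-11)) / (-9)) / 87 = 89 / 801009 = 0.00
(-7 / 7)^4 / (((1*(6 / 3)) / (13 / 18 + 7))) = 139 / 36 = 3.86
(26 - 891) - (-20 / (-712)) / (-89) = -13703325 / 15842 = -865.00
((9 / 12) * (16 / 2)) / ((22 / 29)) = 87 / 11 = 7.91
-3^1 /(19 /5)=-15 /19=-0.79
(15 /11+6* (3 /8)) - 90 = -3801 /44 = -86.39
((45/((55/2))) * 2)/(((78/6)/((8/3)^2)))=1.79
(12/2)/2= 3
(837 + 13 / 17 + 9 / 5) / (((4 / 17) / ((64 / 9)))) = 1141808 / 45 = 25373.51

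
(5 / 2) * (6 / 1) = 15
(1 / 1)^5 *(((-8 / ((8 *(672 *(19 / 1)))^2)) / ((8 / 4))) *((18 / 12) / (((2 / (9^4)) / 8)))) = -2187 / 144908288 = -0.00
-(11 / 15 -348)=5209 / 15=347.27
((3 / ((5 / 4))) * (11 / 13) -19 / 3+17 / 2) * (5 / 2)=1637 / 156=10.49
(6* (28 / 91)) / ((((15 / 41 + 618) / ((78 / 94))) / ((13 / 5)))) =4264 / 661995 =0.01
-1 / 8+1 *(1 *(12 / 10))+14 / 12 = 269 / 120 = 2.24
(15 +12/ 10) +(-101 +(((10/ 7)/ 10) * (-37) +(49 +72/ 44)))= -15188/ 385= -39.45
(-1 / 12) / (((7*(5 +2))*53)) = -0.00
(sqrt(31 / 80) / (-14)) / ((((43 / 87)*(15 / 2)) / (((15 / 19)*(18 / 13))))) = -783*sqrt(155) / 743470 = -0.01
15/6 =5/2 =2.50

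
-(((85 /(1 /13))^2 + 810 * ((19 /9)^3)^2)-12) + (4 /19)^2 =-3061830457207 /2368521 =-1292718.31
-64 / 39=-1.64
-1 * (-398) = 398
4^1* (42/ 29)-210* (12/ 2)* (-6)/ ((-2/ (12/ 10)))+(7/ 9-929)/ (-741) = -875904278/ 193401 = -4528.95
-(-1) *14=14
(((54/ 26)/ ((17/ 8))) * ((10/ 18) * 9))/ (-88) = -0.06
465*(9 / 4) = 4185 / 4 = 1046.25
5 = 5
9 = 9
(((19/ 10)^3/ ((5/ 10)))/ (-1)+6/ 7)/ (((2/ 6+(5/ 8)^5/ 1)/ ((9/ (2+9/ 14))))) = -102.16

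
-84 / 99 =-0.85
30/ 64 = 15/ 32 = 0.47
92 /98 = 46 /49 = 0.94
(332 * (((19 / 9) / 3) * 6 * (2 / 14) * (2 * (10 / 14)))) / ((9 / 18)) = 252320 / 441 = 572.15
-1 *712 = -712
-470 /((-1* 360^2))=47 /12960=0.00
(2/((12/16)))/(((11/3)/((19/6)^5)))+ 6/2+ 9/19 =47751553/203148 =235.06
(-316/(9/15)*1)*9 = -4740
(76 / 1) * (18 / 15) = 456 / 5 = 91.20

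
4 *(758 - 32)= 2904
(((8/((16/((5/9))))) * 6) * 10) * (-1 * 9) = -150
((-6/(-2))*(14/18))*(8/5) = 56/15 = 3.73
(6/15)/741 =0.00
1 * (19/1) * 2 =38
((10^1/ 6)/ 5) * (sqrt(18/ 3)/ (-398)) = -sqrt(6)/ 1194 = -0.00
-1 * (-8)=8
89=89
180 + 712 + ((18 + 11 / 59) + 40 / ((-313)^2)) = 5261035629 / 5780171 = 910.19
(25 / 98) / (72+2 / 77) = 275 / 77644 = 0.00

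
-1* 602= -602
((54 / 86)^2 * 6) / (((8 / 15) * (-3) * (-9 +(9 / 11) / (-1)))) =4455 / 29584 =0.15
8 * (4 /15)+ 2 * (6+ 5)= 362 /15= 24.13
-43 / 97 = -0.44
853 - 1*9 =844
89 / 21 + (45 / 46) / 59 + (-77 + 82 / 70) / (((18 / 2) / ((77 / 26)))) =-230028061 / 11113830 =-20.70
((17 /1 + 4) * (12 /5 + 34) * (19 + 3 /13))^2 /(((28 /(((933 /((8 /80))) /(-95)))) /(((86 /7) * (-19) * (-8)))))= -1415398320000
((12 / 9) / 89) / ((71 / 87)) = 116 / 6319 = 0.02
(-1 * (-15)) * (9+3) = 180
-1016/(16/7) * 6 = -2667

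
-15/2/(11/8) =-60/11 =-5.45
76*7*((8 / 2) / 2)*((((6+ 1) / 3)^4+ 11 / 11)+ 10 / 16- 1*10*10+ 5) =-5492767 / 81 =-67811.94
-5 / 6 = -0.83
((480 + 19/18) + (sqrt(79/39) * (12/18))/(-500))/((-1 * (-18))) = 26.73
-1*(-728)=728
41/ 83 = 0.49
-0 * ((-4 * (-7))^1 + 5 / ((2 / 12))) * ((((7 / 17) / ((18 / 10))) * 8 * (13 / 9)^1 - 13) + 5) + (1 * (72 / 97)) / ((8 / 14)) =126 / 97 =1.30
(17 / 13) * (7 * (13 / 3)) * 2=238 / 3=79.33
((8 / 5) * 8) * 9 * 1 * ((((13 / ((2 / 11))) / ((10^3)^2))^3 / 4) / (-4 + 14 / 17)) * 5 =-49711519 / 3000000000000000000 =-0.00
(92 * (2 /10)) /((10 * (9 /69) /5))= 1058 /15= 70.53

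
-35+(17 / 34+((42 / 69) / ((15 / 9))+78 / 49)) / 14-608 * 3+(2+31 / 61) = -17866264729 / 9624580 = -1856.32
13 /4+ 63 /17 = 473 /68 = 6.96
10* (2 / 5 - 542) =-5416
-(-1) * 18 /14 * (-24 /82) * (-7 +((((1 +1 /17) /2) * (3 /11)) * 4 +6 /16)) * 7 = 244269 /15334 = 15.93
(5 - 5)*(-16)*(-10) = 0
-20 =-20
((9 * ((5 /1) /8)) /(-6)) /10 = -3 /32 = -0.09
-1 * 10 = -10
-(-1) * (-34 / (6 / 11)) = -187 / 3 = -62.33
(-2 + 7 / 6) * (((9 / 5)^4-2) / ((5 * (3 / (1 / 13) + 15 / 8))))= -0.03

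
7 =7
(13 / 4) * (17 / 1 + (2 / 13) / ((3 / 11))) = 57.08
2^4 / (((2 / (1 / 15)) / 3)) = 8 / 5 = 1.60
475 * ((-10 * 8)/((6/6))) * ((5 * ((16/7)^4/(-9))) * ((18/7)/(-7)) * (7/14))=-12451840000/117649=-105838.89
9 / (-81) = -1 / 9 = -0.11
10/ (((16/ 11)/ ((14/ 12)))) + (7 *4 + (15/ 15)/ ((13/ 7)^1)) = 22813/ 624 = 36.56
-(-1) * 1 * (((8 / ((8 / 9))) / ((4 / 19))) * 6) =256.50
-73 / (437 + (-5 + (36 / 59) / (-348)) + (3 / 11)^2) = -15113263 / 89452428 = -0.17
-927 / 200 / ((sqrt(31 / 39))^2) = -36153 / 6200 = -5.83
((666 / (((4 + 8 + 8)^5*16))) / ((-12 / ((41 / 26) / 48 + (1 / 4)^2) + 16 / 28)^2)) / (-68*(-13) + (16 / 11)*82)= 51871743 / 62789991646822400000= 0.00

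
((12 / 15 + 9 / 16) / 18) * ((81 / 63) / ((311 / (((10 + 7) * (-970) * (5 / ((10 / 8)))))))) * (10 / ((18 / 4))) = -898705 / 19593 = -45.87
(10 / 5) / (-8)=-0.25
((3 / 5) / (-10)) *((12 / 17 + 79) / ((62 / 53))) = -43089 / 10540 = -4.09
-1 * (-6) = 6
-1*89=-89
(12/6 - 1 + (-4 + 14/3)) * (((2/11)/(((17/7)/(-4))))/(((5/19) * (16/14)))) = -931/561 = -1.66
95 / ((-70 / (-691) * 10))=13129 / 140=93.78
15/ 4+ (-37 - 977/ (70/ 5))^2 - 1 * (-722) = 594318/ 49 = 12128.94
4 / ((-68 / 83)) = -83 / 17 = -4.88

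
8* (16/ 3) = 128/ 3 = 42.67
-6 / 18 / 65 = -1 / 195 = -0.01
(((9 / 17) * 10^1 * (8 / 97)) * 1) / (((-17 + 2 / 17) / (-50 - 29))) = 2.04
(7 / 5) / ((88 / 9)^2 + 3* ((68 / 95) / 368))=991116 / 67686691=0.01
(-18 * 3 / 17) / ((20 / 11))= -297 / 170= -1.75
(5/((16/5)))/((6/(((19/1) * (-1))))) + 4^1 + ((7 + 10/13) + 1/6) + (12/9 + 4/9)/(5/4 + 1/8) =341041/41184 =8.28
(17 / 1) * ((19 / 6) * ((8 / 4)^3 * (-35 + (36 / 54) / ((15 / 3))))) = -15015.91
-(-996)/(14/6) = 2988/7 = 426.86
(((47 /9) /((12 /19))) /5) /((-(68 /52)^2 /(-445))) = 430.33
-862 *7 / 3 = -6034 / 3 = -2011.33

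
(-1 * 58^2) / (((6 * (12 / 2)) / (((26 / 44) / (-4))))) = 10933 / 792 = 13.80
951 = 951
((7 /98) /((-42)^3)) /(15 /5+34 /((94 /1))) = -47 /163882656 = -0.00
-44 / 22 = -2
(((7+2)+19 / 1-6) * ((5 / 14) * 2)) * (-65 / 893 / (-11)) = 650 / 6251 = 0.10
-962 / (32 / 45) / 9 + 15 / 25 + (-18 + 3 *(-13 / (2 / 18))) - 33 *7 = -59977 / 80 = -749.71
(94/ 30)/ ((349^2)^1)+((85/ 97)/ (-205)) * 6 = -186168611/ 7266038655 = -0.03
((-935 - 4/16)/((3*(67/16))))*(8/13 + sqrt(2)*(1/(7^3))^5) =-39904/871 - 4988*sqrt(2)/318086621166181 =-45.81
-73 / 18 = -4.06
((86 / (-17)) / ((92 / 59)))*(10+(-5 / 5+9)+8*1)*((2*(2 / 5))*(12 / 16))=-98943 / 1955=-50.61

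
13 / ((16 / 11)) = 143 / 16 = 8.94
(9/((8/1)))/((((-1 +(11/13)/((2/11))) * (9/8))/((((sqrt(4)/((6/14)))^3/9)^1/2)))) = 35672/23085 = 1.55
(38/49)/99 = 0.01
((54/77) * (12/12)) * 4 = 216/77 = 2.81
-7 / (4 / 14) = -49 / 2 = -24.50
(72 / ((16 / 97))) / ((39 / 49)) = 14259 / 26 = 548.42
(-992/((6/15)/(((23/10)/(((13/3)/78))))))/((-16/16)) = 102672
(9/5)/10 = 9/50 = 0.18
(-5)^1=-5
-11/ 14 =-0.79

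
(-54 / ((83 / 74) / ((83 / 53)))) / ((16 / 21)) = -20979 / 212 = -98.96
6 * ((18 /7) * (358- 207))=2329.71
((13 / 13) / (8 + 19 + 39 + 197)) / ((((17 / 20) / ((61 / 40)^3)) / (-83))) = -18839423 / 14307200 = -1.32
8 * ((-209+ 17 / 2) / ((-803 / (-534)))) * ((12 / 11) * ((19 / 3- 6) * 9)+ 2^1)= -49679088 / 8833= -5624.26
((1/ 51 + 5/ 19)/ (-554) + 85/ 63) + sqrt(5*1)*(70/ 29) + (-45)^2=70*sqrt(5)/ 29 + 11421864983/ 5636673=2031.75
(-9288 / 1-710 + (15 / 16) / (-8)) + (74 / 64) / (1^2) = -1279611 / 128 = -9996.96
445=445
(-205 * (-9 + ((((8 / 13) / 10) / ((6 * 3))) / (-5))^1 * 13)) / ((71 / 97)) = 8061379 / 3195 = 2523.12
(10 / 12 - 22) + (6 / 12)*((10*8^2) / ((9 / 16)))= 9859 / 18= 547.72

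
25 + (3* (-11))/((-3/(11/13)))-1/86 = 38343/1118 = 34.30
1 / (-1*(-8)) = 1 / 8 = 0.12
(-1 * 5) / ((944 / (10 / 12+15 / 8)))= -325 / 22656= -0.01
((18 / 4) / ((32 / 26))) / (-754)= -9 / 1856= -0.00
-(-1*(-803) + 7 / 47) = -37748 / 47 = -803.15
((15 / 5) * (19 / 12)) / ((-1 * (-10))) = 19 / 40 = 0.48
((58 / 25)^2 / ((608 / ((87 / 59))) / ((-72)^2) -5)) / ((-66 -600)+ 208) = 23706108 / 9925575625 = 0.00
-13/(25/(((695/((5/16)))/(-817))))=28912/20425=1.42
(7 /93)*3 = 7 /31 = 0.23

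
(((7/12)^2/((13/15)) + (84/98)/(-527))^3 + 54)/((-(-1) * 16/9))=659407658452457475205/21684889225099935744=30.41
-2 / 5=-0.40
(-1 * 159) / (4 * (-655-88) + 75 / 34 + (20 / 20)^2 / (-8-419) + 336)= 769454 / 12745819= 0.06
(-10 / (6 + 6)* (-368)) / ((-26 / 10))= -117.95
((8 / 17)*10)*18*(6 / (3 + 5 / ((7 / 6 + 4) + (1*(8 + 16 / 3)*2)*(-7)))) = 3136320 / 18343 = 170.98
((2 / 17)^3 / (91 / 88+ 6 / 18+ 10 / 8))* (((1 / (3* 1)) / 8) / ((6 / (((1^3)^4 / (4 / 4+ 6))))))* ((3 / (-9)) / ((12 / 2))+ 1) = 22 / 37743111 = 0.00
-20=-20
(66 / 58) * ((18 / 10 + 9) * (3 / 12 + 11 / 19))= 56133 / 5510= 10.19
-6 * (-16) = 96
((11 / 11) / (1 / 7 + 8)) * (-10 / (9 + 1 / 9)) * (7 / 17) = -0.06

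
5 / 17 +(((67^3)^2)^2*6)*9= 441866820850174285806294.30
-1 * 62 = -62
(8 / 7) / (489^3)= 8 / 818511183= 0.00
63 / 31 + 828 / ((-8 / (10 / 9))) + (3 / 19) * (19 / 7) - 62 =-37875 / 217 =-174.54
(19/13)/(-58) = -19/754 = -0.03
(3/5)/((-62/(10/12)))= -1/124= -0.01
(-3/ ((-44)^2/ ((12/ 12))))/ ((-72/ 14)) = 7/ 23232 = 0.00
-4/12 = -1/3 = -0.33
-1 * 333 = -333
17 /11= 1.55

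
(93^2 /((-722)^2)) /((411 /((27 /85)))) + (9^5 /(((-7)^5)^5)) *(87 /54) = 0.00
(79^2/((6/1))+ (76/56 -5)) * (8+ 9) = 370039/21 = 17620.90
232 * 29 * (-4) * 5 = -134560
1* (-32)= -32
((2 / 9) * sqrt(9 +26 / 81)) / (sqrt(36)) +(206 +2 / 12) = sqrt(755) / 243 +1237 / 6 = 206.28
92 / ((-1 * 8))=-23 / 2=-11.50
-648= -648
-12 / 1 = -12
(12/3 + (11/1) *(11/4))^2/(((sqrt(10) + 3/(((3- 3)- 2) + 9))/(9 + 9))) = -3547341/3848 + 8277129 *sqrt(10)/3848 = 5880.26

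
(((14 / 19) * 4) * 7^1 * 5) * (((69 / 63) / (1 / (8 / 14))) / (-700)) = -184 / 1995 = -0.09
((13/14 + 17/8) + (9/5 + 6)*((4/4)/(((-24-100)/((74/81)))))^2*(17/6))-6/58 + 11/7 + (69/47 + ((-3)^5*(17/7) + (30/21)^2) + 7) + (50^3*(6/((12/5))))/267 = 446212585700001221/749558206884060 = 595.30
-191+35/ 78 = -14863/ 78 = -190.55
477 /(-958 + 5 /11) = -1749 /3511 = -0.50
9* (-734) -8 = -6614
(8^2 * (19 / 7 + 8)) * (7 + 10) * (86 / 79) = 7017600 / 553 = 12690.05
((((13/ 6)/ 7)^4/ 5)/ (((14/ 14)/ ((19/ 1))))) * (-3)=-542659/ 5186160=-0.10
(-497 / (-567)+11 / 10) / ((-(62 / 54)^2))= -14409 / 9610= -1.50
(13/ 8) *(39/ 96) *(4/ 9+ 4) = 2.93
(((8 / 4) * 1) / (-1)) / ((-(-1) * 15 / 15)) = -2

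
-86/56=-43/28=-1.54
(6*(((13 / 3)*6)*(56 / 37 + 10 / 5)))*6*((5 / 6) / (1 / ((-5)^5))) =-316875000 / 37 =-8564189.19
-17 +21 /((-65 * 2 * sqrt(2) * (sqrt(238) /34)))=-17 - 3 * sqrt(119) /130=-17.25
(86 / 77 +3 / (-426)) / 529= 12135 / 5784086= 0.00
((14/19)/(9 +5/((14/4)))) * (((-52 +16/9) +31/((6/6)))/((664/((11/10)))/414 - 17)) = 4289362/49084543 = 0.09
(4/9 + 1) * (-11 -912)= -11999/9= -1333.22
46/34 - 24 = -385/17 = -22.65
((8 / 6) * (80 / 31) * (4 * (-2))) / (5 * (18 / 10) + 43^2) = -1280 / 86397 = -0.01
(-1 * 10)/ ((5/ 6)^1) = -12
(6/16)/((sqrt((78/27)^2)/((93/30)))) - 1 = -0.60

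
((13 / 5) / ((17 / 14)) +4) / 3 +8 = 10.05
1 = 1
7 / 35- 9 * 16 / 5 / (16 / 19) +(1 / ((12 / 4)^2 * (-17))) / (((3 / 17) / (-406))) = -512 / 27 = -18.96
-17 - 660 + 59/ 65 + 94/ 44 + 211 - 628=-1560067/ 1430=-1090.96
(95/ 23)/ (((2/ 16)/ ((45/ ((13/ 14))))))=478800/ 299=1601.34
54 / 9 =6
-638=-638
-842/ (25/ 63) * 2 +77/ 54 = -5727043/ 1350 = -4242.25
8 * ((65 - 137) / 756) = -16 / 21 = -0.76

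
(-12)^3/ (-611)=1728/ 611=2.83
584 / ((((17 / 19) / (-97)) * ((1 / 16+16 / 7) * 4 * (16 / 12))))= -22602552 / 4471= -5055.37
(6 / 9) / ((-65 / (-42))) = 0.43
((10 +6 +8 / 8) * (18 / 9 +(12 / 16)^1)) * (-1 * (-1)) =187 / 4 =46.75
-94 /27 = -3.48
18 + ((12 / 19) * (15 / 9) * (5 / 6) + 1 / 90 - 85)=-113051 / 1710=-66.11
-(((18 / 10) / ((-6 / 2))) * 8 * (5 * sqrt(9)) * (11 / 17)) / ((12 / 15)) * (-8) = -7920 / 17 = -465.88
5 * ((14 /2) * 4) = 140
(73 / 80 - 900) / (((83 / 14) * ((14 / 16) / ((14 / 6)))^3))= -32223296 / 11205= -2875.80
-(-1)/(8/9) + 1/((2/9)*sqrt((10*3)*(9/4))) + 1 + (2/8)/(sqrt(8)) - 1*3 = -7/8 + sqrt(2)/16 + sqrt(30)/10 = -0.24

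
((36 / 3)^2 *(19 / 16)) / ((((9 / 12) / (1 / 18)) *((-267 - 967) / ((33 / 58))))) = -209 / 35786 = -0.01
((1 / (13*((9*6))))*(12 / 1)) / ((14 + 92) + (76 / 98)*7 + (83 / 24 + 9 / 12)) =112 / 757653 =0.00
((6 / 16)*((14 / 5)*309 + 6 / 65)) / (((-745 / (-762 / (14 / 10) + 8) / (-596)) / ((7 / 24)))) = -26392497 / 650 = -40603.84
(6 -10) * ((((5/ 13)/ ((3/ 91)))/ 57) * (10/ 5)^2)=-560/ 171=-3.27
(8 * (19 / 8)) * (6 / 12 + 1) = 57 / 2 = 28.50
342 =342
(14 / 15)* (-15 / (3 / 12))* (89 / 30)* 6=-4984 / 5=-996.80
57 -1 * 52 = 5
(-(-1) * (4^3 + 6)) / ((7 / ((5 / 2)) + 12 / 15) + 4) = 175 / 19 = 9.21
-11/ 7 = -1.57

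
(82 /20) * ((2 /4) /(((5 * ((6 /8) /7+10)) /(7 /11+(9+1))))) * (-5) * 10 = -67158 /3113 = -21.57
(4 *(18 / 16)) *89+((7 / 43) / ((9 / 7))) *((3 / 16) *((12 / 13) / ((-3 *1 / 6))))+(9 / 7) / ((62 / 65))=97480085 / 242606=401.80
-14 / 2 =-7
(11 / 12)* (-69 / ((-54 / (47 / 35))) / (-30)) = -11891 / 226800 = -0.05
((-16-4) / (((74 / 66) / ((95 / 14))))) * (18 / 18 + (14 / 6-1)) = -10450 / 37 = -282.43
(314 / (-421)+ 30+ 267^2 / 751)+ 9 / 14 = 124.82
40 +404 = 444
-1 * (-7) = 7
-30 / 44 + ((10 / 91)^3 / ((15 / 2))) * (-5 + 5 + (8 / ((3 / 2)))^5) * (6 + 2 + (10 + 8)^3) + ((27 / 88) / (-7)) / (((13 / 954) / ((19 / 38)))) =4456.54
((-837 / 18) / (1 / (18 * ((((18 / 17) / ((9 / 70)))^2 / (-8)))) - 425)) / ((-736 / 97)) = -99456525 / 6897346352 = -0.01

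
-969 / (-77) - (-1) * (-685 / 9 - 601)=-460517 / 693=-664.53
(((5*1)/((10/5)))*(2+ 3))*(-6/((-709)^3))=75/356400829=0.00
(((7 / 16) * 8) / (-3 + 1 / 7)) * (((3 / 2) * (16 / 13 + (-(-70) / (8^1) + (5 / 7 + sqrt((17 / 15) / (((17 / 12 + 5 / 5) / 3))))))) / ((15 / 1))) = -1.46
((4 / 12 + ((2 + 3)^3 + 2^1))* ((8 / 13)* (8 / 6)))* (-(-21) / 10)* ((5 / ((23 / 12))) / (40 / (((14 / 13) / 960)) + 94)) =598976 / 37413571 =0.02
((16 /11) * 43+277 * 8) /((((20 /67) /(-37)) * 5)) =-15533414 /275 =-56485.14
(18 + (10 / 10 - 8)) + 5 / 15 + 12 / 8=77 / 6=12.83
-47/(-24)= 1.96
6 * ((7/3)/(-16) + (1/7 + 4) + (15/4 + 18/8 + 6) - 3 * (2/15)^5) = 453512041/4725000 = 95.98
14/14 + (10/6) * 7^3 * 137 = 78319.33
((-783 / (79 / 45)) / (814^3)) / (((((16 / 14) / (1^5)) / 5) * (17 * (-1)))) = 1233225 / 5794810179136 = 0.00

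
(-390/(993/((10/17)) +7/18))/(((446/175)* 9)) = -0.01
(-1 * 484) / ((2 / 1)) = -242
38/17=2.24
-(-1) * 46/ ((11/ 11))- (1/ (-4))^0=45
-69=-69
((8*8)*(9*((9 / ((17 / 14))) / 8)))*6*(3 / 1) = 163296 / 17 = 9605.65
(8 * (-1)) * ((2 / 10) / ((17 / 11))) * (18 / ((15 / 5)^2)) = -176 / 85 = -2.07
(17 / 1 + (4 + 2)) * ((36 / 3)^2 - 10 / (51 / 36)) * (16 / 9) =285568 / 51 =5599.37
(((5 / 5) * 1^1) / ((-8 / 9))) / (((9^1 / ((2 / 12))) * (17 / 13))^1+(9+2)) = -117 / 8488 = -0.01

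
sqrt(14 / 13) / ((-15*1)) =-sqrt(182) / 195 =-0.07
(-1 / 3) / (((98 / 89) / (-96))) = 1424 / 49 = 29.06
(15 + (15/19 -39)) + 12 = -213/19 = -11.21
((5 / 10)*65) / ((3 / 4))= 130 / 3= 43.33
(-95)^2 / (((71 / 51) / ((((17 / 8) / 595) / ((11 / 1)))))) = 92055 / 43736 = 2.10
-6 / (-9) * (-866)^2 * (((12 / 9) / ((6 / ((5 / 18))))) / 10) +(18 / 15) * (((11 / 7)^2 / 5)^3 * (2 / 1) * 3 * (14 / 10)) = 39404592903128 / 12762815625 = 3087.45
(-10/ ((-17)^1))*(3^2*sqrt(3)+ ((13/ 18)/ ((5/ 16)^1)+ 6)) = 44/ 9+ 90*sqrt(3)/ 17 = 14.06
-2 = -2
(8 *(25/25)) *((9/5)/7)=2.06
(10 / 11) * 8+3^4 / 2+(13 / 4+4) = 2421 / 44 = 55.02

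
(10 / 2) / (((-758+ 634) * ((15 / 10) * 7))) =-5 / 1302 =-0.00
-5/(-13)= 0.38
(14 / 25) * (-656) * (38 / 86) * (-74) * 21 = 252248.17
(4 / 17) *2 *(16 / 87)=128 / 1479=0.09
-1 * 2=-2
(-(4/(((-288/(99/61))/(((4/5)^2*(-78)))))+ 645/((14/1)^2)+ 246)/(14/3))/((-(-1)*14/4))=-224548083/14646100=-15.33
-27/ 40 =-0.68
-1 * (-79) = 79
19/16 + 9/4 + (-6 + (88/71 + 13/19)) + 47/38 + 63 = 1372699/21584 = 63.60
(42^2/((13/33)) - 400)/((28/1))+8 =13981/91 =153.64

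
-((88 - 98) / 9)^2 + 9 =629 / 81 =7.77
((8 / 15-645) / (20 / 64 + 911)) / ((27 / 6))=-44192 / 281205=-0.16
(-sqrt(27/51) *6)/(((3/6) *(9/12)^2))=-15.52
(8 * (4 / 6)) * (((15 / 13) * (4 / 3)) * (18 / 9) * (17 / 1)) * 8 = 87040 / 39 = 2231.79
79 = 79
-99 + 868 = 769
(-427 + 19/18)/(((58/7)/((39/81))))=-697697/28188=-24.75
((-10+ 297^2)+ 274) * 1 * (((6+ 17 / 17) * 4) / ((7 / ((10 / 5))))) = 707784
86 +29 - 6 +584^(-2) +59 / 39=1469951399 / 13301184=110.51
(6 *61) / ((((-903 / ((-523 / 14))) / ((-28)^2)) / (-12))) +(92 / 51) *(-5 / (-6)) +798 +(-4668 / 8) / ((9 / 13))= -1874935193 / 13158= -142493.93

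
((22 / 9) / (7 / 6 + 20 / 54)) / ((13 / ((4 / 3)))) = 176 / 1079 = 0.16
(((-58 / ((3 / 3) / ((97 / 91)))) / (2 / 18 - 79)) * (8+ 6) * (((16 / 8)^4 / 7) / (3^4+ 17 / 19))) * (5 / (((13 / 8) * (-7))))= -30785472 / 228712939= -0.13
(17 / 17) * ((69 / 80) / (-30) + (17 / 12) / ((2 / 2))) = 3331 / 2400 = 1.39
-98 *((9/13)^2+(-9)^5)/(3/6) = 1955923200/169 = 11573510.06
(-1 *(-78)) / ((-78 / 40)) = -40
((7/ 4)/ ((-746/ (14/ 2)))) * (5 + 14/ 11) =-3381/ 32824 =-0.10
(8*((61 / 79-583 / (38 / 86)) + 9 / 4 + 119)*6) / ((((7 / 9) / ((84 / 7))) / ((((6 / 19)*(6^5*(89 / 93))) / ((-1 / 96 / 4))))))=4952129792909377536 / 6188623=800198976882.16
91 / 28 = 13 / 4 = 3.25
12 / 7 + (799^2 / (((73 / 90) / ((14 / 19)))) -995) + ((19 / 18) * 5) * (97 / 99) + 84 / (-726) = 110184843215191 / 190315818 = 578957.88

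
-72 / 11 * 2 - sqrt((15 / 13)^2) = -2037 / 143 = -14.24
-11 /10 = -1.10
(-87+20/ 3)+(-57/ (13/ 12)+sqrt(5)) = -5185/ 39+sqrt(5) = -130.71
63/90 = 0.70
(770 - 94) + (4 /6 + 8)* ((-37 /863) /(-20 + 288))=234521495 /346926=676.00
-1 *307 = -307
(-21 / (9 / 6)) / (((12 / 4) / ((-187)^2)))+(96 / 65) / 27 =-95465338 / 585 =-163188.61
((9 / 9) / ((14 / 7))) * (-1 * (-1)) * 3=3 / 2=1.50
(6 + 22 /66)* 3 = 19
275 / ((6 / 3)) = 275 / 2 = 137.50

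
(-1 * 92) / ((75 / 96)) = -117.76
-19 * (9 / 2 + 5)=-361 / 2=-180.50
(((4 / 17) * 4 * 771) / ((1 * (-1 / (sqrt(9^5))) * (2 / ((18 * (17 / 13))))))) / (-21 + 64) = -26978832 / 559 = -48262.67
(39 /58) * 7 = 273 /58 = 4.71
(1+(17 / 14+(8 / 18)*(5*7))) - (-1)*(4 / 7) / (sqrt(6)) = 2*sqrt(6) / 21+2239 / 126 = 18.00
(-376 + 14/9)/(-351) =3370/3159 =1.07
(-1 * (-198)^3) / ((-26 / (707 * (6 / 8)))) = -2058004179 / 13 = -158308013.77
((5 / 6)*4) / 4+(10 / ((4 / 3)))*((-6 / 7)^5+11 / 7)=461305 / 50421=9.15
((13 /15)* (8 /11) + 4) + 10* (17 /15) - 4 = 658 /55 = 11.96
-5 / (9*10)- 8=-145 / 18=-8.06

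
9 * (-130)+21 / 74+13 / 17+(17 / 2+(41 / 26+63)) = -17921933 / 16354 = -1095.87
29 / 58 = 1 / 2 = 0.50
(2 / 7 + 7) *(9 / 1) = 459 / 7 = 65.57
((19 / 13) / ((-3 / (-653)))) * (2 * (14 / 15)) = 347396 / 585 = 593.84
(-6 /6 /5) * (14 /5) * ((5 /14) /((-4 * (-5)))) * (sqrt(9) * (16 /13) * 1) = -12 /325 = -0.04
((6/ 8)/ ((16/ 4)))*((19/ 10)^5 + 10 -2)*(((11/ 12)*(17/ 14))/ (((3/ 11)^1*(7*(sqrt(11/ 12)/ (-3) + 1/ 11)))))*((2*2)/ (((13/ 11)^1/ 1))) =-8969523340833*sqrt(33)/ 1246481600000 -7338700915227/ 623240800000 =-53.11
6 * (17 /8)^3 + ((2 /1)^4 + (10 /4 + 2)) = 19987 /256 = 78.07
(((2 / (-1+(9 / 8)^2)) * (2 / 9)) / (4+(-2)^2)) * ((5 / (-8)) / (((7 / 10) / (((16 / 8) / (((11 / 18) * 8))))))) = -100 / 1309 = -0.08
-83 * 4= -332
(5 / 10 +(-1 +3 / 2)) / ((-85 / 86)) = -86 / 85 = -1.01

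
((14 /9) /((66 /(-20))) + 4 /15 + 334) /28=247843 /20790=11.92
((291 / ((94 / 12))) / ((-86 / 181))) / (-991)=158013 / 2002811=0.08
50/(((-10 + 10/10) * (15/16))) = -160/27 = -5.93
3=3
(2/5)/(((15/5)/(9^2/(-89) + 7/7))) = 16/1335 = 0.01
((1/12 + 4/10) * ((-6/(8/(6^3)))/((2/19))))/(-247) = 783/260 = 3.01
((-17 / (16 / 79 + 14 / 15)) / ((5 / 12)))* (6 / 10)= -72522 / 3365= -21.55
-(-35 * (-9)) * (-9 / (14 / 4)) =810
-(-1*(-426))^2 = -181476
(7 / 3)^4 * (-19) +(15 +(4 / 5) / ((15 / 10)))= -221804 / 405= -547.66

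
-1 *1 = -1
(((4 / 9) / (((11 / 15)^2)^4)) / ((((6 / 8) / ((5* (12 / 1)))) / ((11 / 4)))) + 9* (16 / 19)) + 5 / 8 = 3487050502237 / 2962049992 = 1177.24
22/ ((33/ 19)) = 38/ 3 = 12.67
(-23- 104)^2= 16129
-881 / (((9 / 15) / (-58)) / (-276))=-23505080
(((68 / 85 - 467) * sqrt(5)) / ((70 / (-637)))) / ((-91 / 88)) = -102564 * sqrt(5) / 25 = -9173.60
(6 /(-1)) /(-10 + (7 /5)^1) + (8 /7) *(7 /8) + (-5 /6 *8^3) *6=-110007 /43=-2558.30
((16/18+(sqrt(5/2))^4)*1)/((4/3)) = 257/48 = 5.35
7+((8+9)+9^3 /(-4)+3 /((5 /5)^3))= -621 /4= -155.25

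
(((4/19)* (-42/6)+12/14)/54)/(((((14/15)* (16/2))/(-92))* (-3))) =-4715/100548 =-0.05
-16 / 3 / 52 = -4 / 39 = -0.10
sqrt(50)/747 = 5 * sqrt(2)/747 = 0.01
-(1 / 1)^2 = -1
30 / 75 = 2 / 5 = 0.40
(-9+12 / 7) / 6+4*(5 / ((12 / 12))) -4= 207 / 14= 14.79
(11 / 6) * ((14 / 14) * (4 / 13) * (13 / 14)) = 11 / 21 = 0.52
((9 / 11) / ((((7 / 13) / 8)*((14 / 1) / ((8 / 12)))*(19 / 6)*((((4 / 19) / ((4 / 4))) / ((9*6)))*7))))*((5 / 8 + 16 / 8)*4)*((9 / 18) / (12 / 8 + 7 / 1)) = 37908 / 9163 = 4.14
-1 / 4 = -0.25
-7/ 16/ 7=-1/ 16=-0.06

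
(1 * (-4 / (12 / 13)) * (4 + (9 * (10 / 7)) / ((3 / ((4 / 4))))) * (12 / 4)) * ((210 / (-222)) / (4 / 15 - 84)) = -28275 / 23236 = -1.22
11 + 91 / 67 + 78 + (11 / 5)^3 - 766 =-5569323 / 8375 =-664.99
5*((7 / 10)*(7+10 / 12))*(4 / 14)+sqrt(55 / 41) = sqrt(2255) / 41+47 / 6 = 8.99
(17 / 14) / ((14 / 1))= 17 / 196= 0.09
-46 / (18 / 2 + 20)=-1.59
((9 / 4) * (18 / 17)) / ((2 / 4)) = 4.76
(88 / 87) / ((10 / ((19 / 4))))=209 / 435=0.48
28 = 28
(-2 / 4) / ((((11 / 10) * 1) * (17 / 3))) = -15 / 187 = -0.08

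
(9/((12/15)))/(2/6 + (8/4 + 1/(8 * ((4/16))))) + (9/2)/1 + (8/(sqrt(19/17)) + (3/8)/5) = 8 * sqrt(323)/19 + 5811/680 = 16.11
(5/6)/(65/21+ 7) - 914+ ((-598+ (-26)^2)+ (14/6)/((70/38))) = -5308379/6360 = -834.65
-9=-9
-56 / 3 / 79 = -56 / 237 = -0.24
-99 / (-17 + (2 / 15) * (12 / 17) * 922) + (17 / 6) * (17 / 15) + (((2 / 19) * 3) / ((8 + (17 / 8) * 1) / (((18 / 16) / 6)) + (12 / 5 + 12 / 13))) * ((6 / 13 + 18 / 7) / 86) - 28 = -8889427601 / 339193890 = -26.21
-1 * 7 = -7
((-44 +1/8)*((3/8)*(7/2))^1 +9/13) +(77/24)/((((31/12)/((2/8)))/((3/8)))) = -2928795/51584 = -56.78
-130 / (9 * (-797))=130 / 7173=0.02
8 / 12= 0.67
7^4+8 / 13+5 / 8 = 249833 / 104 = 2402.24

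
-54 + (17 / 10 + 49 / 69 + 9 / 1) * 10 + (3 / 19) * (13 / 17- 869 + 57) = -1515256 / 22287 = -67.99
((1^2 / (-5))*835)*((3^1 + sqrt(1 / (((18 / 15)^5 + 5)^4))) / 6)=-137990933338 / 1642820403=-84.00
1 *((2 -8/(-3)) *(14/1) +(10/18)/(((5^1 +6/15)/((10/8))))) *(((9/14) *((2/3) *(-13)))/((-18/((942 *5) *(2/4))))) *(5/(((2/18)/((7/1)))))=3246669725/216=15030878.36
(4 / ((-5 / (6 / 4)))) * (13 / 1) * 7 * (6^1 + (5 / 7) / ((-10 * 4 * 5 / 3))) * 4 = -65403 / 25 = -2616.12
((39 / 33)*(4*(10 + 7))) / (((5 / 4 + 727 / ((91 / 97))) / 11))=321776 / 282531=1.14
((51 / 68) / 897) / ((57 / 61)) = 61 / 68172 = 0.00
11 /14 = 0.79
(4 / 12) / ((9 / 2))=2 / 27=0.07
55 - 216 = -161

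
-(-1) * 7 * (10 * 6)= 420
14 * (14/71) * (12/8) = 4.14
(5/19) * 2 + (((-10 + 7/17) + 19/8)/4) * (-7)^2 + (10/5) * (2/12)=-2713277/31008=-87.50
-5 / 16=-0.31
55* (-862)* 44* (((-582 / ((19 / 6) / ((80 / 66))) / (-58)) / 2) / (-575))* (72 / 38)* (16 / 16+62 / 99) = 224754432 / 10469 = 21468.57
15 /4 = 3.75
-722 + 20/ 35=-5050/ 7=-721.43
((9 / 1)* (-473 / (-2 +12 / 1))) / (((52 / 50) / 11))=-4502.60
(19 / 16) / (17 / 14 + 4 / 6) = 0.63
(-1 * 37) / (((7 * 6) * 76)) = -37 / 3192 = -0.01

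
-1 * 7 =-7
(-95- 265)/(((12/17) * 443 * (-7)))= 510/3101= 0.16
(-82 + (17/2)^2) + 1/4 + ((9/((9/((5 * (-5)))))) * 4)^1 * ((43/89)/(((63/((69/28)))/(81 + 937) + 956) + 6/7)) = -9.55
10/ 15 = 0.67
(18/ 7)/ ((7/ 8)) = 144/ 49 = 2.94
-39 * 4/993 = -0.16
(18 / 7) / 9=2 / 7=0.29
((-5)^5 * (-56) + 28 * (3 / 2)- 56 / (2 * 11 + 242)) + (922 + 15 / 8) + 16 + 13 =46462591 / 264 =175994.66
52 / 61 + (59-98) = -2327 / 61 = -38.15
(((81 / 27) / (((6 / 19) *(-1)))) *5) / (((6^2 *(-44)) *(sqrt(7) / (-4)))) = -95 *sqrt(7) / 5544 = -0.05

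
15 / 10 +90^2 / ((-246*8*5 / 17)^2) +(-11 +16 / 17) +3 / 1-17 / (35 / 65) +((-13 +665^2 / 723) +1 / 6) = 1733111468703 / 3085401536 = 561.71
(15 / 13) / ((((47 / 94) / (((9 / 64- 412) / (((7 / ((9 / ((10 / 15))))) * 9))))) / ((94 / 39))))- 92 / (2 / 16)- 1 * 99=-50192855 / 37856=-1325.89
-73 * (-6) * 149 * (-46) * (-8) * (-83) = -1993362528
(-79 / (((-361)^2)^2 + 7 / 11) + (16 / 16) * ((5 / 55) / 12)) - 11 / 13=-44805470146211 / 53430289328988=-0.84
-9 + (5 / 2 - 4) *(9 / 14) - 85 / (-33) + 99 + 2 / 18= 254255 / 2772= 91.72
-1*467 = -467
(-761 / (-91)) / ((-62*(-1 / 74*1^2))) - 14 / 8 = 92881 / 11284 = 8.23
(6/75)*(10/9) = 4/45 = 0.09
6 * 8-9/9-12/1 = 35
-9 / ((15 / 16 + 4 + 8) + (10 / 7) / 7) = -7056 / 10303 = -0.68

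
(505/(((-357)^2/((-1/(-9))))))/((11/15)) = 2525/4205817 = 0.00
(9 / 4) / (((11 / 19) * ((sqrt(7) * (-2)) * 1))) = -171 * sqrt(7) / 616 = -0.73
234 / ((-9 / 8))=-208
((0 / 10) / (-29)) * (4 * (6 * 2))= 0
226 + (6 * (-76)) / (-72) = 697 / 3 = 232.33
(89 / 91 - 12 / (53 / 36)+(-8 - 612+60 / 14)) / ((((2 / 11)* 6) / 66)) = -363506385 / 9646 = -37684.68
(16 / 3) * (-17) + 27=-191 / 3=-63.67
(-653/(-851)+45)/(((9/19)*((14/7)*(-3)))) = -370006/22977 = -16.10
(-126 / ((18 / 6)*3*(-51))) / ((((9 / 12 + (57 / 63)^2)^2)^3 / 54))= 1.00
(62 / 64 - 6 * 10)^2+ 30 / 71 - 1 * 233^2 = -3693645945 / 72704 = -50803.89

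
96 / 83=1.16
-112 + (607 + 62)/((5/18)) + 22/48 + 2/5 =275671/120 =2297.26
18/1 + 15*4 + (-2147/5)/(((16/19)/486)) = -9909579/40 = -247739.48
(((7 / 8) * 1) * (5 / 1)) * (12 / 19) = 105 / 38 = 2.76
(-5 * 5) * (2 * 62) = -3100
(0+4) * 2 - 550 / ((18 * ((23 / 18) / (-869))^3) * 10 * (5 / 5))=11694106175716 / 12167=961133079.29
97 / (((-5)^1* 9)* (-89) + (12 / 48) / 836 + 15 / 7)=2270576 / 93799207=0.02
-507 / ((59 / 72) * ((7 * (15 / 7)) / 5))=-12168 / 59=-206.24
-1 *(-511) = 511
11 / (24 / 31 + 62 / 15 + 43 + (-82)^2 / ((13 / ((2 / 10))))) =66495 / 914933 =0.07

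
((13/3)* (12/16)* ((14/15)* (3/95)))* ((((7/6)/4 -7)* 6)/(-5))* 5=14651/3800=3.86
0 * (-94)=0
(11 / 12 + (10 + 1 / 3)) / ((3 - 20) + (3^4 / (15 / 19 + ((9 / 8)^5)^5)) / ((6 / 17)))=-213101186161343349184173765 / 102372860348130345032212004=-2.08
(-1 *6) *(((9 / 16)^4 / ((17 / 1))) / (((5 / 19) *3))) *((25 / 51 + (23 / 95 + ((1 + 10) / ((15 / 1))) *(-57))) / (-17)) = -435153951 / 4024729600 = -0.11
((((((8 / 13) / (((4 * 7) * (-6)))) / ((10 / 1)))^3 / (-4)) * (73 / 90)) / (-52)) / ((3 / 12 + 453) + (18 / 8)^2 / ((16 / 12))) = -73 / 174082265272597500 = -0.00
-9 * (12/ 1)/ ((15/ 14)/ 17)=-8568/ 5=-1713.60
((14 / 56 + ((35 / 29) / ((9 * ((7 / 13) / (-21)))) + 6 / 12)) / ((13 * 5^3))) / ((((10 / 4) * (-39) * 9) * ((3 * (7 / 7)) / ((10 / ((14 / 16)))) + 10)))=12472 / 40740175125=0.00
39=39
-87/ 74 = -1.18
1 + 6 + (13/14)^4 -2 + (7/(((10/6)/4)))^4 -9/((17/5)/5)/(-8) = 32517604073667/408170000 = 79666.82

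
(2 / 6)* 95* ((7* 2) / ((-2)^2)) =665 / 6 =110.83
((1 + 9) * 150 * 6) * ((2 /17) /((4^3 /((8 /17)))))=7.79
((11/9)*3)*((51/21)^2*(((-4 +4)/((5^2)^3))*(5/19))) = 0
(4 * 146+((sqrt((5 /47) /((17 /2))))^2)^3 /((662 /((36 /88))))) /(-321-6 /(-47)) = -1084610648621506 /595927324097457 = -1.82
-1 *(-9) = 9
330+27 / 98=32367 / 98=330.28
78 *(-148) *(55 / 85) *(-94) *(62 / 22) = 33639216 / 17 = 1978777.41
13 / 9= 1.44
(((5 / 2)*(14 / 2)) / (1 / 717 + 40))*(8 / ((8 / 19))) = 476805 / 57362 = 8.31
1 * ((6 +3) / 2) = 9 / 2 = 4.50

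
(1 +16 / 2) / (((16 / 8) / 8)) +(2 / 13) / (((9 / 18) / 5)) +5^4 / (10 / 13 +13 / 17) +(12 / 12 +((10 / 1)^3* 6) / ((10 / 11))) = 31051664 / 4407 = 7045.99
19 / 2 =9.50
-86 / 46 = -43 / 23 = -1.87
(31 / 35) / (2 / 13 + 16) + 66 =485503 / 7350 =66.05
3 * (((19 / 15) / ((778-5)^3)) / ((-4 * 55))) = -19 / 508078908700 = -0.00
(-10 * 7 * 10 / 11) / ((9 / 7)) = -4900 / 99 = -49.49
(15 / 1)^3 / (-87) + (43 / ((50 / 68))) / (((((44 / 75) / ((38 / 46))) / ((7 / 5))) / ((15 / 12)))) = 6181401 / 58696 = 105.31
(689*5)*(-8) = -27560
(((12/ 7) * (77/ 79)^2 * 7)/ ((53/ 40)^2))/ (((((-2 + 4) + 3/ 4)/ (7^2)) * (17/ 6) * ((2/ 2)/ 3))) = 36510566400/ 298026473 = 122.51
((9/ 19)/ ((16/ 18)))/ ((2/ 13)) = 1053/ 304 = 3.46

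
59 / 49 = 1.20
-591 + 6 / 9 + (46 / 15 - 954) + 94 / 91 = -2102419 / 1365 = -1540.23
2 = 2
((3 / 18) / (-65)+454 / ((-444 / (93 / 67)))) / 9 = -687347 / 4350645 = -0.16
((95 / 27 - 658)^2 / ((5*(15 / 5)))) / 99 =312264241 / 1082565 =288.45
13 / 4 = 3.25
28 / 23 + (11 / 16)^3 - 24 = -2115691 / 94208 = -22.46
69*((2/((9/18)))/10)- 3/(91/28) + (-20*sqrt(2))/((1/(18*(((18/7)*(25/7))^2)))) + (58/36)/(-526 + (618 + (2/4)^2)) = 5762384/215865- 72900000*sqrt(2)/2401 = -42912.15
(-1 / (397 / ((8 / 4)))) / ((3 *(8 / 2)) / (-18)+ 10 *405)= -3 / 2411378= -0.00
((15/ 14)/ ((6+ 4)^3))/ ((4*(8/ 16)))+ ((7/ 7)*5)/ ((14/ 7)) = 14003/ 5600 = 2.50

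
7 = 7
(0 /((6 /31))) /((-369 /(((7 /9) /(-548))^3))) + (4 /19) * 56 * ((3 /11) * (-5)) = -3360 /209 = -16.08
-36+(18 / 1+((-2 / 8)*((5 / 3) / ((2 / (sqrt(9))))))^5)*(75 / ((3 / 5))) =72157727 / 32768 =2202.08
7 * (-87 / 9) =-203 / 3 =-67.67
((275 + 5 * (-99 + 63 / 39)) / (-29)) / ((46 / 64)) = 10.17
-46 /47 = -0.98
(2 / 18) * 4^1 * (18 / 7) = 8 / 7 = 1.14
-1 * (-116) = 116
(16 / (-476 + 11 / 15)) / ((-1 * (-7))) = -0.00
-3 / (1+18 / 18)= -3 / 2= -1.50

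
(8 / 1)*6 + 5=53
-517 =-517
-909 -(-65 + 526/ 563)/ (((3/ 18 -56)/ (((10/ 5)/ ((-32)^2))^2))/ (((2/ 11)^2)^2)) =-1869326162298477/ 2056464424960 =-909.00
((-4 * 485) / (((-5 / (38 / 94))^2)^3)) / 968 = -4563450457 / 8151781592556250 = -0.00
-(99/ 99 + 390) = -391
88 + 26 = 114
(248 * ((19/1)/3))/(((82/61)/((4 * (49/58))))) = 14084168/3567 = 3948.46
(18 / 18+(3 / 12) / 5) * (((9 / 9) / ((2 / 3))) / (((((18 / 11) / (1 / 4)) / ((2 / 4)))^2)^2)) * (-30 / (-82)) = 102487 / 5223481344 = 0.00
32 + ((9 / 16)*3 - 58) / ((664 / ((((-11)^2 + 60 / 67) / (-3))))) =75692035 / 2135424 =35.45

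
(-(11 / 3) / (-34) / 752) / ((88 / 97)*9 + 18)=1067 / 194674752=0.00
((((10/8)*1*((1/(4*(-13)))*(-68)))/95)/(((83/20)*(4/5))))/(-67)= -425/5494268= -0.00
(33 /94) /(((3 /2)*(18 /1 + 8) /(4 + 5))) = 99 /1222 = 0.08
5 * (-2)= -10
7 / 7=1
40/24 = 5/3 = 1.67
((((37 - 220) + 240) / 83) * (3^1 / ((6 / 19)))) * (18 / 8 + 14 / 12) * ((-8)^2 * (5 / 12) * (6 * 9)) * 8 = 21313440 / 83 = 256788.43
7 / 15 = 0.47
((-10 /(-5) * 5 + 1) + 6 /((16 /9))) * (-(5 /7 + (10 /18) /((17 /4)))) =-104075 /8568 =-12.15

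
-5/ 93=-0.05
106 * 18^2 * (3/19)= 103032/19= 5422.74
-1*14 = -14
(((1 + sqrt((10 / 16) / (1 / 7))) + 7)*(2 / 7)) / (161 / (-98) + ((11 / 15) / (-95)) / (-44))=-91200 / 65543 - 2850*sqrt(70) / 65543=-1.76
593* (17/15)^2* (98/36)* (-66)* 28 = -2586421684/675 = -3831735.83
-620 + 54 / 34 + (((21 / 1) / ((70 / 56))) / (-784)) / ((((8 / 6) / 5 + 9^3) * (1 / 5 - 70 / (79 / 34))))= -38064184936081 / 61551521444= -618.41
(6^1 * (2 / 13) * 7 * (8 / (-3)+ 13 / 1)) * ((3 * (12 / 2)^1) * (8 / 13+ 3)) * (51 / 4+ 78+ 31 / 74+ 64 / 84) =399451.94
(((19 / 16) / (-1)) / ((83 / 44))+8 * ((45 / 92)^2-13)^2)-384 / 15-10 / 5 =4736278467527 / 3716288480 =1274.46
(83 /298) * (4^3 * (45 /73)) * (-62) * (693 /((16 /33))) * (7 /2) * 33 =-1223323870230 /10877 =-112468867.36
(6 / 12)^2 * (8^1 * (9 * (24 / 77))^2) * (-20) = -1866240 / 5929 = -314.76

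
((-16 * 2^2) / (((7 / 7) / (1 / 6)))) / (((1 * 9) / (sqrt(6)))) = -32 * sqrt(6) / 27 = -2.90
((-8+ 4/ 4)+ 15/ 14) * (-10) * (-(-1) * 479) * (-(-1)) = 198785/ 7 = 28397.86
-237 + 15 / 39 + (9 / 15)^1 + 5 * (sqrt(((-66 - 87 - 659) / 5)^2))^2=8556131 / 65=131632.78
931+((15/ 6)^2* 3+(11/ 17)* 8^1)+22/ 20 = 325049/ 340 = 956.03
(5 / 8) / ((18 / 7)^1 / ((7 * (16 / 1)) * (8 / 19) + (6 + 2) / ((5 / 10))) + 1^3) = 875 / 1457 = 0.60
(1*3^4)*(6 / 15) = 162 / 5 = 32.40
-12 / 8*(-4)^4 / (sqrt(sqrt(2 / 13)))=-192*13^(1 / 4)*2^(3 / 4)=-613.14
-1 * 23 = -23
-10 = -10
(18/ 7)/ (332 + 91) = 2/ 329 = 0.01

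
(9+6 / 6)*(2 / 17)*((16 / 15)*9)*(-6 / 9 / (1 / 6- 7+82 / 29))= 22272 / 11849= 1.88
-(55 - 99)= 44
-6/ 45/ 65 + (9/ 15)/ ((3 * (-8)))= -211/ 7800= -0.03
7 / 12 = 0.58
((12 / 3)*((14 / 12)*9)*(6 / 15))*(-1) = -84 / 5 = -16.80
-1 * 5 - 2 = -7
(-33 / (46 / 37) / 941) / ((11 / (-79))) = 8769 / 43286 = 0.20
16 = 16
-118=-118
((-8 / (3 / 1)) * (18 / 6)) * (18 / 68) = -36 / 17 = -2.12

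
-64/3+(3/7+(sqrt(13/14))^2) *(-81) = -5513/42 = -131.26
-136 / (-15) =136 / 15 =9.07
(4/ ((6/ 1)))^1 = 2/ 3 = 0.67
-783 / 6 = -130.50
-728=-728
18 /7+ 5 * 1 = 53 /7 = 7.57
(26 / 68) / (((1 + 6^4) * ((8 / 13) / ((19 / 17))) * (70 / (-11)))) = -0.00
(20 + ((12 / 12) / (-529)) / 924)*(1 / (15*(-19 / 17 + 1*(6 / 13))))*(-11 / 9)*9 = 2160478099 / 96648300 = 22.35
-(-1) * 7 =7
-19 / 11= -1.73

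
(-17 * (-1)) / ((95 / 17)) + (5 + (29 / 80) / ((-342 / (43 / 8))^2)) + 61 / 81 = 5267104117 / 598855680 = 8.80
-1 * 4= -4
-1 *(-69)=69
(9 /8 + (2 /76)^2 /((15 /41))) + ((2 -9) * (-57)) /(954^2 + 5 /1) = 44446661537 /39426441720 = 1.13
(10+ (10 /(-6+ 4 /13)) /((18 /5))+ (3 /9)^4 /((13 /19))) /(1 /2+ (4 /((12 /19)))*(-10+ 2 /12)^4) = 17822424 /110741497243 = 0.00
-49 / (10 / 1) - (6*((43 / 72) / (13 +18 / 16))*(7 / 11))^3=-2542997757041 / 518533894890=-4.90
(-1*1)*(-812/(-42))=-19.33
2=2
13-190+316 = 139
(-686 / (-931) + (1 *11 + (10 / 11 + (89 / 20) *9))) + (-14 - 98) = -247891 / 4180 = -59.30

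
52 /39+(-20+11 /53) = -2935 /159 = -18.46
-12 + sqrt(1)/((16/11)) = -181/16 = -11.31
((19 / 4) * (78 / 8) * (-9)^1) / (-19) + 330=5631 / 16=351.94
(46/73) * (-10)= -460/73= -6.30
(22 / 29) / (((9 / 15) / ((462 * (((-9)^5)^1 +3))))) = -1000239240 / 29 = -34491008.28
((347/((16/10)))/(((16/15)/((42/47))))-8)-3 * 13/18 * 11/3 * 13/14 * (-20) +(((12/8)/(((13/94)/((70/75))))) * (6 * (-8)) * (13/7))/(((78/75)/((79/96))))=-967703641/2463552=-392.81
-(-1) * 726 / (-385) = -66 / 35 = -1.89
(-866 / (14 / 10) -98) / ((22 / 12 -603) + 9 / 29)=872784 / 731843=1.19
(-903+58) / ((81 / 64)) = -54080 / 81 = -667.65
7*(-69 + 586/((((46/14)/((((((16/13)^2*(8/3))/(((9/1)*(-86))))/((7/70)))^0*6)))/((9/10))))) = 719733/115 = 6258.55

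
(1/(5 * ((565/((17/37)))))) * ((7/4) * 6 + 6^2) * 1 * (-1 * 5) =-0.04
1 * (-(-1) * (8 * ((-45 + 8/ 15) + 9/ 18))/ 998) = -2638/ 7485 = -0.35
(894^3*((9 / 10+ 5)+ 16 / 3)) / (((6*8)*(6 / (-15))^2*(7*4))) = 16721682195 / 448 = 37325183.47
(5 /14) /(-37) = -5 /518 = -0.01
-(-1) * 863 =863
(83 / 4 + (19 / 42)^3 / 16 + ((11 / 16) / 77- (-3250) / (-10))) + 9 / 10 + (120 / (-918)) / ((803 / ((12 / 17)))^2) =-5695589034640914473 / 18776546316823680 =-303.34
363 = 363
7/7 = 1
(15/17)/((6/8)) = 20/17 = 1.18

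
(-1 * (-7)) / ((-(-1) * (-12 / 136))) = -238 / 3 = -79.33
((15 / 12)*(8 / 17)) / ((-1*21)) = -10 / 357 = -0.03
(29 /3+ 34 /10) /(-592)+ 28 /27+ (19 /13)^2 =10639931 /3376620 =3.15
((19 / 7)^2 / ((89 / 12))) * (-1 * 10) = -43320 / 4361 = -9.93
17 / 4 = 4.25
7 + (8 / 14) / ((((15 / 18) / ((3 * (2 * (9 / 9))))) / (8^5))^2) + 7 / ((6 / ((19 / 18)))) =601157982642103 / 18900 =31807300668.89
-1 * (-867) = 867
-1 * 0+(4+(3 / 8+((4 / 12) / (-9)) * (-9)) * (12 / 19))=169 / 38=4.45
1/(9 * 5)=1/45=0.02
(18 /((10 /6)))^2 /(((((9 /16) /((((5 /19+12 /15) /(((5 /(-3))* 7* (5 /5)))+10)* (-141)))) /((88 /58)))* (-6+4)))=529813063296 /2410625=219782.45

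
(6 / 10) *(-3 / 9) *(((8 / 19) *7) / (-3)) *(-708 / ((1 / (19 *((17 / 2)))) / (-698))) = 78410528 / 5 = 15682105.60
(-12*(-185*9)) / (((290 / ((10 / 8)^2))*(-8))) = -24975 / 1856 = -13.46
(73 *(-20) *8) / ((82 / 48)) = -280320 / 41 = -6837.07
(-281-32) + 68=-245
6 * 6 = 36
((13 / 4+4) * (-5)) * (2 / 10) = -7.25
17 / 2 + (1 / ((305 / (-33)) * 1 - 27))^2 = 12159625 / 1430416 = 8.50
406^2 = 164836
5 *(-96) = -480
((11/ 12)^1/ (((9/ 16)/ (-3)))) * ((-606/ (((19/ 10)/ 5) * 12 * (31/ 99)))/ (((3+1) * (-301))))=-305525/ 177289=-1.72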